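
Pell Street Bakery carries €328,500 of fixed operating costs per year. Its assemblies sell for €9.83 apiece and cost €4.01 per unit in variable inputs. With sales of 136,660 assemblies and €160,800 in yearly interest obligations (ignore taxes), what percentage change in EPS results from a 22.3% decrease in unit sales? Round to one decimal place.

-58.0%

Total contribution margin = 136,660 × €5.82 = €795,361.20.
Operating income = contribution − fixed costs = €795,361.20 − €328,500 = €466,861.20.
After interest of €160,800.00, pre-tax earnings = €306,061.20.
DCL = total CM / (EBIT − I) = €795,361.20 / €306,061.20 = 2.5987.
EPS therefore changes by 2.5987 × (-22.3%) = -58.0%.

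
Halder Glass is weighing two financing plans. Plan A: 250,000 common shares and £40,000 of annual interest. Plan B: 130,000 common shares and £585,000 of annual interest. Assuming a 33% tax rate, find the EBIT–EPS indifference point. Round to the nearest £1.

£1,175,417

Set EPS_A = EPS_B: (EBIT − £40,000)(1 − 0.33) ÷ 250,000 = (EBIT − £585,000)(1 − 0.33) ÷ 130,000.
Cancelling (1 − t) and cross-multiplying: 130,000·(EBIT − 40,000) = 250,000·(EBIT − 585,000).
Solving, EBIT = (585,000·250,000 − 40,000·130,000) / (250,000 − 130,000) = 141,050,000,000 / 120,000 = 1,175,416.67.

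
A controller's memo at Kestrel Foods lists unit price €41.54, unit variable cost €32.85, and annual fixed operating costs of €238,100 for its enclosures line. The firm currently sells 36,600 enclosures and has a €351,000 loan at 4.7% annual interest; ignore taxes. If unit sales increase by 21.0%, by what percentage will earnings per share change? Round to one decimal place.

Contribution at this volume is 36,600 × €8.69 = €318,054.00.
EBIT = €318,054.00 − €238,100 = €79,954.00.
After interest of €16,497.00, pre-tax earnings = €63,457.00.
DCL = total CM / (EBIT − I) = €318,054.00 / €63,457.00 = 5.0121.
EPS therefore changes by 5.0121 × (+21.0%) = +105.3%.

+105.3%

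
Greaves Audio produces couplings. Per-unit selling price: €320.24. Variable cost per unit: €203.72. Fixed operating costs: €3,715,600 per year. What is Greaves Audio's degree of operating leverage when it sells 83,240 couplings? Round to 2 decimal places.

Total contribution margin = 83,240 × €116.52 = €9,699,124.80.
Subtracting fixed costs: EBIT = €9,699,124.80 − €3,715,600 = €5,983,524.80.
Degree of operating leverage = €9,699,124.80 / €5,983,524.80 = 1.6210.

1.62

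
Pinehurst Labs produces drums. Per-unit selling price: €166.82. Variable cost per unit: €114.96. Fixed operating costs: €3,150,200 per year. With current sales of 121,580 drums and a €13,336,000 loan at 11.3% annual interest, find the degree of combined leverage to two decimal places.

3.83

Total contribution margin = 121,580 × €51.86 = €6,305,138.80.
Operating income = contribution − fixed costs = €6,305,138.80 − €3,150,200 = €3,154,938.80. Interest = €1,506,968.00.
DOL = €6,305,138.80 ÷ €3,154,938.80 = 1.9985; DFL = €3,154,938.80 ÷ €1,647,970.80 = 1.9144.
DCL = DOL × DFL = 1.9985 × 1.9144 = 3.8259.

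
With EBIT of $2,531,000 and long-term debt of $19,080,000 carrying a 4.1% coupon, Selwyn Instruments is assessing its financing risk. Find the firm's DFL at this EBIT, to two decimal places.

Annual interest charges come to $782,280.00.
DFL = EBIT ÷ (EBIT − I) = $2,531,000 ÷ ($2,531,000 − $782,280.00) = $2,531,000 ÷ $1,748,720.00 = 1.4473.

1.45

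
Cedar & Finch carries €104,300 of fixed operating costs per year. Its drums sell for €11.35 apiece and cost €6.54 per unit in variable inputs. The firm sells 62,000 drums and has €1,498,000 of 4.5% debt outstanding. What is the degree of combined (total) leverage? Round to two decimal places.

2.36

At 62,000 units, contribution = 62,000 × €4.81 = €298,220.00.
Operating income = contribution − fixed costs = €298,220.00 − €104,300 = €193,920.00. Interest = €67,410.00.
DOL = €298,220.00 ÷ €193,920.00 = 1.5379; DFL = €193,920.00 ÷ €126,510.00 = 1.5328.
Combined leverage = 1.5379 × 1.5328 = 2.3573.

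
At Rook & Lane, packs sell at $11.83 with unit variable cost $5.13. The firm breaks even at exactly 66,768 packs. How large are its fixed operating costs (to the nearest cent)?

$447,345.60

Unit CM = price − variable cost = $11.83 − $5.13 = $6.70.
Since BE = FC / CM, FC = 66,768 × $6.70 = $447,345.60.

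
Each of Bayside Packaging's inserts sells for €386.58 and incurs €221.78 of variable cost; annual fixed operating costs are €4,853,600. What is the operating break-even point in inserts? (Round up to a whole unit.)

29,452 inserts

Each unit contributes €386.58 − €221.78 = €164.80.
Units to break even: €4,853,600 ÷ €164.80 = 29,451.46, rounded up to 29,452.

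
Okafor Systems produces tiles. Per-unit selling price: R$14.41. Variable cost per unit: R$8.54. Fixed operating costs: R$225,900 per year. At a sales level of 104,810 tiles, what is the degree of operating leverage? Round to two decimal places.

At 104,810 units, contribution = 104,810 × R$5.87 = R$615,234.70.
EBIT = R$615,234.70 − R$225,900 = R$389,334.70.
DOL = contribution ÷ EBIT = R$615,234.70 ÷ R$389,334.70 = 1.5802.

1.58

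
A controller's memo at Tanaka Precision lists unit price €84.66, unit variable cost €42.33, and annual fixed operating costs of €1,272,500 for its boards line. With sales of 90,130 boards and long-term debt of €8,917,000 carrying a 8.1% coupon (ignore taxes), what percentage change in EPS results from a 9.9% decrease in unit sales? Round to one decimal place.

At 90,130 units, contribution = 90,130 × €42.33 = €3,815,202.90.
Subtracting fixed costs: EBIT = €3,815,202.90 − €1,272,500 = €2,542,702.90.
After interest of €722,277.00, pre-tax earnings = €1,820,425.90.
DCL = total CM / (EBIT − I) = €3,815,202.90 / €1,820,425.90 = 2.0958.
EPS therefore changes by 2.0958 × (-9.9%) = -20.7%.

-20.7%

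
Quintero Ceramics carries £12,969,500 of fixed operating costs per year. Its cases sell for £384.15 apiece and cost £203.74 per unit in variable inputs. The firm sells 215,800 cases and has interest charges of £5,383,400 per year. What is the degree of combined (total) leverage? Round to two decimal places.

1.89

Contribution at this volume is 215,800 × £180.41 = £38,932,478.00.
Subtracting fixed costs: EBIT = £38,932,478.00 − £12,969,500 = £25,962,978.00. Interest = £5,383,400.00, so EBIT − I = £20,579,578.00.
DCL = contribution ÷ (EBIT − I) = £38,932,478.00 ÷ £20,579,578.00 = 1.8918.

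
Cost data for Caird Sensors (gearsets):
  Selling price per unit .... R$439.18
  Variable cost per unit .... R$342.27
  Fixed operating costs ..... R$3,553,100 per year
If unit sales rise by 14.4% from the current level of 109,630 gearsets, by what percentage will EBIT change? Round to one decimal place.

+21.6%

At 109,630 units, contribution = 109,630 × R$96.91 = R$10,624,243.30.
EBIT = R$10,624,243.30 − R$3,553,100 = R$7,071,143.30.
So DOL = total CM / EBIT = R$10,624,243.30 / R$7,071,143.30 = 1.5025.
Operating income changes by 1.5025 × +14.4% = +21.6%.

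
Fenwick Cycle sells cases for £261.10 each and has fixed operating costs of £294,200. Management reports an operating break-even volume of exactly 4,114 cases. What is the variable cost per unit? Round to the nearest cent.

Contribution per unit must be FC / Q = £294,200 / 4,114 = £71.5119.
Variable cost per unit = £261.10 − £71.5119 = £189.59.

£189.59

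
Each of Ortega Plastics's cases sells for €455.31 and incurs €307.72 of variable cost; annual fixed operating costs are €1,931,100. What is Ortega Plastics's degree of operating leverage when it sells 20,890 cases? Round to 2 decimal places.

2.68

Contribution at this volume is 20,890 × €147.59 = €3,083,155.10.
Operating income = contribution − fixed costs = €3,083,155.10 − €1,931,100 = €1,152,055.10.
Degree of operating leverage = €3,083,155.10 / €1,152,055.10 = 2.6762.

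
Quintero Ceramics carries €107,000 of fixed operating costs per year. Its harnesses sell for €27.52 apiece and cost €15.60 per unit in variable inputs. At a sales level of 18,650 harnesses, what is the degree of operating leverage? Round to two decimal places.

1.93

Contribution at this volume is 18,650 × €11.92 = €222,308.00.
Subtracting fixed costs: EBIT = €222,308.00 − €107,000 = €115,308.00.
Degree of operating leverage = €222,308.00 / €115,308.00 = 1.9279.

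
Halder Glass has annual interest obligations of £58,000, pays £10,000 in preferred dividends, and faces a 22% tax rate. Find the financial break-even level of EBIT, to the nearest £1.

Grossing the preferred dividend up to pre-tax terms: £10,000 / (1 − 0.22) = £12,820.51.
Financial break-even EBIT = interest + D_p ÷ (1 − t) = £58,000 + £12,820.51 = £70,820.51.

£70,821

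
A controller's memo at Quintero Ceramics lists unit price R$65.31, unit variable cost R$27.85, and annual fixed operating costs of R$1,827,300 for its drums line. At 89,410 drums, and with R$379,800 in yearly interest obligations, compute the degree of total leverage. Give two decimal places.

Contribution at this volume is 89,410 × R$37.46 = R$3,349,298.60.
Operating income = contribution − fixed costs = R$3,349,298.60 − R$1,827,300 = R$1,521,998.60. Interest = R$379,800.00.
DOL = R$3,349,298.60 ÷ R$1,521,998.60 = 2.2006; DFL = R$1,521,998.60 ÷ R$1,142,198.60 = 1.3325.
Combined leverage = 2.2006 × 1.3325 = 2.9323.

2.93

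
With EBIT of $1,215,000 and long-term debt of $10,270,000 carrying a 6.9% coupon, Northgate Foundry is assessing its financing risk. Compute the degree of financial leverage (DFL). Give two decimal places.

Annual interest charges come to $708,630.00.
Degree of financial leverage = EBIT / (EBIT − interest) = $1,215,000 / $506,370.00 = 2.3994.

2.40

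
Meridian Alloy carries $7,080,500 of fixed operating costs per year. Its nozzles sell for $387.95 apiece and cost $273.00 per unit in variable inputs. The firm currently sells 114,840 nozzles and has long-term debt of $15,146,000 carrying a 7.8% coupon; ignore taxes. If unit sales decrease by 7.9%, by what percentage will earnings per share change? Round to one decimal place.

Total contribution margin = 114,840 × $114.95 = $13,200,858.00.
EBIT = $13,200,858.00 − $7,080,500 = $6,120,358.00.
Interest = $1,181,388.00, so EBIT − I = $4,938,970.00.
Degree of combined leverage = contribution ÷ (EBIT − I) = $13,200,858.00 ÷ $4,938,970.00 = 2.6728.
%ΔEPS = DCL × %ΔSales = 2.6728 × -7.9% = -21.1%.

-21.1%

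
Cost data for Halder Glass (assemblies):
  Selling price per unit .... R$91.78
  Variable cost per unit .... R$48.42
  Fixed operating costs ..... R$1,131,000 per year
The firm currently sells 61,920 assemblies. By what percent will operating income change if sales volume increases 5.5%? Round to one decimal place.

+9.5%

At 61,920 units, contribution = 61,920 × R$43.36 = R$2,684,851.20.
EBIT = R$2,684,851.20 − R$1,131,000 = R$1,553,851.20.
So DOL = total CM / EBIT = R$2,684,851.20 / R$1,553,851.20 = 1.7279.
Operating income changes by 1.7279 × +5.5% = +9.5%.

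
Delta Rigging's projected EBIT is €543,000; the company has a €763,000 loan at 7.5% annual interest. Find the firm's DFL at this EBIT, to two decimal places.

1.12

Interest = €57,225.00.
DFL = EBIT ÷ (EBIT − I) = €543,000 ÷ (€543,000 − €57,225.00) = €543,000 ÷ €485,775.00 = 1.1178.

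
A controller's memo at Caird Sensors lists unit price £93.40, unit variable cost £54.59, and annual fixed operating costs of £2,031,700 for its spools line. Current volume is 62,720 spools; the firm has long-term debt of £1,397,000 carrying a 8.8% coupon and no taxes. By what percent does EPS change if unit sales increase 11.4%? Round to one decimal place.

+99.3%

At 62,720 units, contribution = 62,720 × £38.81 = £2,434,163.20.
Operating income = contribution − fixed costs = £2,434,163.20 − £2,031,700 = £402,463.20.
Interest = £122,936.00, so EBIT − I = £279,527.20.
Degree of combined leverage = contribution ÷ (EBIT − I) = £2,434,163.20 ÷ £279,527.20 = 8.7081.
%ΔEPS = DCL × %ΔSales = 8.7081 × +11.4% = +99.3%.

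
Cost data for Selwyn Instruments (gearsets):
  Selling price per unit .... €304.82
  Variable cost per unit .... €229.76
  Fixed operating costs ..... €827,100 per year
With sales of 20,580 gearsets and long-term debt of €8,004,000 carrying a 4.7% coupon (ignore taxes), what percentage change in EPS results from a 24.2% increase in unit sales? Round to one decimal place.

Contribution at this volume is 20,580 × €75.06 = €1,544,734.80.
EBIT = €1,544,734.80 − €827,100 = €717,634.80.
Interest = €376,188.00, so EBIT − I = €341,446.80.
Degree of combined leverage = contribution ÷ (EBIT − I) = €1,544,734.80 ÷ €341,446.80 = 4.5241.
%ΔEPS = DCL × %ΔSales = 4.5241 × +24.2% = +109.5%.

+109.5%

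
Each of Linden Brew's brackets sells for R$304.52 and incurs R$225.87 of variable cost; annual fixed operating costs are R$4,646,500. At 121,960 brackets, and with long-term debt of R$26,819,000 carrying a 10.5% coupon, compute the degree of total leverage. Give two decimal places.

At 121,960 units, contribution = 121,960 × R$78.65 = R$9,592,154.00.
EBIT = R$9,592,154.00 − R$4,646,500 = R$4,945,654.00. Interest = R$2,815,995.00.
DOL = R$9,592,154.00 ÷ R$4,945,654.00 = 1.9395; DFL = R$4,945,654.00 ÷ R$2,129,659.00 = 2.3223.
Combined leverage = 1.9395 × 2.3223 = 4.5041.

4.50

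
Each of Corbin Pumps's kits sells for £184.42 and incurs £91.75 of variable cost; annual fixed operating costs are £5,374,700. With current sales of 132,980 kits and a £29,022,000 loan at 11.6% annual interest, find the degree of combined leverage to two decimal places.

3.44

Total contribution margin = 132,980 × £92.67 = £12,323,256.60.
Subtracting fixed costs: EBIT = £12,323,256.60 − £5,374,700 = £6,948,556.60. Interest = £3,366,552.00, so EBIT − I = £3,582,004.60.
Degree of total leverage = total CM / (EBIT − interest) = £12,323,256.60 / £3,582,004.60 = 3.4403.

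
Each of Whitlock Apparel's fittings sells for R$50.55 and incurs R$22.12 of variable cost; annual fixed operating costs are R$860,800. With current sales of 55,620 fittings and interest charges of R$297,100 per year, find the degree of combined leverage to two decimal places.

3.73

At 55,620 units, contribution = 55,620 × R$28.43 = R$1,581,276.60.
Operating income = contribution − fixed costs = R$1,581,276.60 − R$860,800 = R$720,476.60. Interest = R$297,100.00, so EBIT − I = R$423,376.60.
DCL = contribution ÷ (EBIT − I) = R$1,581,276.60 ÷ R$423,376.60 = 3.7349.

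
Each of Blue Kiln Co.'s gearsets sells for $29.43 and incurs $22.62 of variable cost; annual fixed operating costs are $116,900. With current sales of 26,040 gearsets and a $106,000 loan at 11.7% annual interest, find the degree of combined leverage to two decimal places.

3.69

Contribution at this volume is 26,040 × $6.81 = $177,332.40.
Operating income = contribution − fixed costs = $177,332.40 − $116,900 = $60,432.40. Interest = $12,402.00.
DOL = $177,332.40 ÷ $60,432.40 = 2.9344; DFL = $60,432.40 ÷ $48,030.40 = 1.2582.
Combined leverage = 2.9344 × 1.2582 = 3.6921.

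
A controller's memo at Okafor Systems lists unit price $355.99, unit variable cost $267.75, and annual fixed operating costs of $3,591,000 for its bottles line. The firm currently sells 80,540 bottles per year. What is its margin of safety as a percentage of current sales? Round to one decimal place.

Unit CM = price − variable cost = $355.99 − $267.75 = $88.24. Break-even units = $3,591,000 ÷ $88.24 = 40,695.83; break-even revenue = 40,695.83 × $355.99 = $14,487,308.36.
Current sales = 80,540 × $355.99 = $28,671,434.60.
Margin of safety = ($28,671,434.60 − $14,487,308.36) ÷ $28,671,434.60 = 49.5%.

49.5%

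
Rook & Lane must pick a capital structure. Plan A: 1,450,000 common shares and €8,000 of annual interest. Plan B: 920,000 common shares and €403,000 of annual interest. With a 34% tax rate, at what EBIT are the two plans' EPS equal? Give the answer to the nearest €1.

€1,088,660

At indifference, (EBIT − 8,000)(1 − t)/1,450,000 = (EBIT − 403,000)(1 − t)/920,000.
Cancelling (1 − t) and cross-multiplying: 920,000·(EBIT − 8,000) = 1,450,000·(EBIT − 403,000).
EBIT × (1,450,000 − 920,000) = 403,000 × 1,450,000 − 8,000 × 920,000 = 576,990,000,000, so EBIT = 576,990,000,000 ÷ 530,000 = 1,088,660.38.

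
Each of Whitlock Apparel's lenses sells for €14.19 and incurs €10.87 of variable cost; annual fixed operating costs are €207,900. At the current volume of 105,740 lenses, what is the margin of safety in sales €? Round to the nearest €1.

€611,866

Unit CM = price − variable cost = €14.19 − €10.87 = €3.32. Break-even units = €207,900 ÷ €3.32 = 62,620.48; break-even revenue = 62,620.48 × €14.19 = €888,584.64.
Current sales = 105,740 × €14.19 = €1,500,450.60.
Margin of safety = €1,500,450.60 − €888,584.64 = €611,866.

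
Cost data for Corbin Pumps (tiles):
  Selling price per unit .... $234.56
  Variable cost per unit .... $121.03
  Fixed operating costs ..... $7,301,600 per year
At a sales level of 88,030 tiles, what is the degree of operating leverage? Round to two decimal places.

3.71

At 88,030 units, contribution = 88,030 × $113.53 = $9,994,045.90.
Subtracting fixed costs: EBIT = $9,994,045.90 − $7,301,600 = $2,692,445.90.
Degree of operating leverage = $9,994,045.90 / $2,692,445.90 = 3.7119.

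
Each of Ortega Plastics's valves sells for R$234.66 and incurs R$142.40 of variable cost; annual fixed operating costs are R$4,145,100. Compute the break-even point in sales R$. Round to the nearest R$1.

Contribution margin per unit = R$234.66 − R$142.40 = R$92.26, a CM ratio of R$92.26 ÷ R$234.66 = 0.3932.
Break-even revenue = fixed costs × price ÷ CM = R$4,145,100 × R$234.66 ÷ R$92.26 = R$10,542,913.

R$10,542,913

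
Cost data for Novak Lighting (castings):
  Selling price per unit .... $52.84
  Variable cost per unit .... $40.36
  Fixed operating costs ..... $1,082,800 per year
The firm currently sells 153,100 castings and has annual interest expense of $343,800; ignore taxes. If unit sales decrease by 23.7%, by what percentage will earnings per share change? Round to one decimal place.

At 153,100 units, contribution = 153,100 × $12.48 = $1,910,688.00.
Subtracting fixed costs: EBIT = $1,910,688.00 − $1,082,800 = $827,888.00.
After interest of $343,800.00, pre-tax earnings = $484,088.00.
DCL = total CM / (EBIT − I) = $1,910,688.00 / $484,088.00 = 3.9470.
EPS therefore changes by 3.9470 × (-23.7%) = -93.5%.

-93.5%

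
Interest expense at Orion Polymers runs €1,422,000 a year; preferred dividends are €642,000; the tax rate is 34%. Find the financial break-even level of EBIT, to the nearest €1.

€2,394,727

Preferred dividends are paid after tax, so their pre-tax equivalent is €642,000 ÷ (1 − 0.34) = €972,727.27.
Financial break-even EBIT = interest + D_p ÷ (1 − t) = €1,422,000 + €972,727.27 = €2,394,727.27.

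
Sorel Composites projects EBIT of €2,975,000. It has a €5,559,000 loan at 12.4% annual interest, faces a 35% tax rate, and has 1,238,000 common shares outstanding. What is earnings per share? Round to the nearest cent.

€1.20

Pre-tax income = €2,975,000 − €689,316.00 = €2,285,684.00.
After tax at 35%: net income = €2,285,684.00 × 0.65 = €1,485,694.60.
Per share: €1,485,694.60 / 1,238,000 shares = €1.20.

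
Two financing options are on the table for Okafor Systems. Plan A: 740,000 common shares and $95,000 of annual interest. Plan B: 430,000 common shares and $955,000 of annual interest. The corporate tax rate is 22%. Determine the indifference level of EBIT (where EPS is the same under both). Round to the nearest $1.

$2,147,903

At indifference, (EBIT − 95,000)(1 − t)/740,000 = (EBIT − 955,000)(1 − t)/430,000.
The (1 − t) factor cancels: (EBIT − 95,000) × 430,000 = (EBIT − 955,000) × 740,000.
Solving, EBIT = (955,000·740,000 − 95,000·430,000) / (740,000 − 430,000) = 665,850,000,000 / 310,000 = 2,147,903.23.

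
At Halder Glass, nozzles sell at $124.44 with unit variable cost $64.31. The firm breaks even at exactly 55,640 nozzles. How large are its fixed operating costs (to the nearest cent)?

$3,345,633.20

Contribution margin per unit = $124.44 − $64.31 = $60.13.
Fixed costs = break-even units × CM = 55,640 × $60.13 = $3,345,633.20.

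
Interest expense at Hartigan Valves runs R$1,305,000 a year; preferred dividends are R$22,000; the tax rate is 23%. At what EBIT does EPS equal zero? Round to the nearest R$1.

R$1,333,571

Preferred dividends are paid after tax, so their pre-tax equivalent is R$22,000 ÷ (1 − 0.23) = R$28,571.43.
EPS = 0 when EBIT covers interest plus the pre-tax preferred burden: R$1,305,000 + R$28,571.43 = R$1,333,571.43.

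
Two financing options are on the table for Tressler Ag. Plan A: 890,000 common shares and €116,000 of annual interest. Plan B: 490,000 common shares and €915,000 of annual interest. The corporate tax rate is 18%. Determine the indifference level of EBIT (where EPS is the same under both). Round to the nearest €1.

€1,893,775

Set EPS_A = EPS_B: (EBIT − €116,000)(1 − 0.18) ÷ 890,000 = (EBIT − €915,000)(1 − 0.18) ÷ 490,000.
Cancelling (1 − t) and cross-multiplying: 490,000·(EBIT − 116,000) = 890,000·(EBIT − 915,000).
Solving, EBIT = (915,000·890,000 − 116,000·490,000) / (890,000 − 490,000) = 757,510,000,000 / 400,000 = 1,893,775.00.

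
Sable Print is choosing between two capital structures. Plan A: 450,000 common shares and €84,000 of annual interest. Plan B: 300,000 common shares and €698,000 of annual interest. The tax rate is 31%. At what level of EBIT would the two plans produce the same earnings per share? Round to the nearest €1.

€1,926,000

Set EPS_A = EPS_B: (EBIT − €84,000)(1 − 0.31) ÷ 450,000 = (EBIT − €698,000)(1 − 0.31) ÷ 300,000.
The (1 − t) factor cancels: (EBIT − 84,000) × 300,000 = (EBIT − 698,000) × 450,000.
Solving, EBIT = (698,000·450,000 − 84,000·300,000) / (450,000 − 300,000) = 288,900,000,000 / 150,000 = 1,926,000.00.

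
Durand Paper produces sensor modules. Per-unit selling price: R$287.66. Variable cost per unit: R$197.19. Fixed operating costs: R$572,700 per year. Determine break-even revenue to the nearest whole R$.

R$1,820,967

Contribution margin per unit = R$287.66 − R$197.19 = R$90.47, a CM ratio of R$90.47 ÷ R$287.66 = 0.3145.
Break-even sales = FC ÷ CM ratio = R$572,700 × R$287.66 / R$90.47 = R$1,820,967.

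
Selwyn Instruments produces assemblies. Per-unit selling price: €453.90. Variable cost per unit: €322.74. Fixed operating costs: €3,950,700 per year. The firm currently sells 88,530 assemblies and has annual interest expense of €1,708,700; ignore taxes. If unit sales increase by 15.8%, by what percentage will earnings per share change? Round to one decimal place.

+30.8%

Contribution at this volume is 88,530 × €131.16 = €11,611,594.80.
Subtracting fixed costs: EBIT = €11,611,594.80 − €3,950,700 = €7,660,894.80.
Interest = €1,708,700.00, so EBIT − I = €5,952,194.80.
DCL = total CM / (EBIT − I) = €11,611,594.80 / €5,952,194.80 = 1.9508.
%ΔEPS = DCL × %ΔSales = 1.9508 × +15.8% = +30.8%.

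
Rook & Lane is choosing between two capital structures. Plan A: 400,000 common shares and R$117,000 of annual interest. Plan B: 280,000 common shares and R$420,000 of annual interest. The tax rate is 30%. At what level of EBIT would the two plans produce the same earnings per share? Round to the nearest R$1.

R$1,127,000

Set EPS_A = EPS_B: (EBIT − R$117,000)(1 − 0.30) ÷ 400,000 = (EBIT − R$420,000)(1 − 0.30) ÷ 280,000.
The (1 − t) factor cancels: (EBIT − 117,000) × 280,000 = (EBIT − 420,000) × 400,000.
Solving, EBIT = (420,000·400,000 − 117,000·280,000) / (400,000 − 280,000) = 135,240,000,000 / 120,000 = 1,127,000.00.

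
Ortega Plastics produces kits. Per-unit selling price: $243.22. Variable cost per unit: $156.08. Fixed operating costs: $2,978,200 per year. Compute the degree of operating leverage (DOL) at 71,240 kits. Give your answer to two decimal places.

1.92

At 71,240 units, contribution = 71,240 × $87.14 = $6,207,853.60.
EBIT = $6,207,853.60 − $2,978,200 = $3,229,653.60.
So DOL = total CM / EBIT = $6,207,853.60 / $3,229,653.60 = 1.9221.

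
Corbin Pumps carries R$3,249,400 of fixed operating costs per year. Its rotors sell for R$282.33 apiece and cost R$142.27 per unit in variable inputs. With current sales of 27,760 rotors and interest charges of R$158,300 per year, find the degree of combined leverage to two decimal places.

Total contribution margin = 27,760 × R$140.06 = R$3,888,065.60.
Subtracting fixed costs: EBIT = R$3,888,065.60 − R$3,249,400 = R$638,665.60. Interest = R$158,300.00, so EBIT − I = R$480,365.60.
Degree of total leverage = total CM / (EBIT − interest) = R$3,888,065.60 / R$480,365.60 = 8.0940.

8.09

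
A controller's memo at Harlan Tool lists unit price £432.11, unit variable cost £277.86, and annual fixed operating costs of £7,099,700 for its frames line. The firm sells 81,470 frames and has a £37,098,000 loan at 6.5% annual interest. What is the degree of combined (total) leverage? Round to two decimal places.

4.11

At 81,470 units, contribution = 81,470 × £154.25 = £12,566,747.50.
Operating income = contribution − fixed costs = £12,566,747.50 − £7,099,700 = £5,467,047.50. Interest = £2,411,370.00.
DOL = £12,566,747.50 ÷ £5,467,047.50 = 2.2986; DFL = £5,467,047.50 ÷ £3,055,677.50 = 1.7891.
DCL = DOL × DFL = 2.2986 × 1.7891 = 4.1124.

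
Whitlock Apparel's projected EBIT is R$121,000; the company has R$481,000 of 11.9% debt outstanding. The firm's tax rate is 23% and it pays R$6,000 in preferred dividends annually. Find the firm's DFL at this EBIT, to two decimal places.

2.16

Interest = R$57,239.00.
Pre-tax preferred-dividend burden = R$6,000 ÷ (1 − 0.23) = R$7,792.21.
DFL = EBIT ÷ [EBIT − I − D_p/(1−t)] = R$121,000 ÷ [R$121,000 − R$57,239.00 − R$7,792.21] = R$121,000 ÷ R$55,968.79 = 2.1619.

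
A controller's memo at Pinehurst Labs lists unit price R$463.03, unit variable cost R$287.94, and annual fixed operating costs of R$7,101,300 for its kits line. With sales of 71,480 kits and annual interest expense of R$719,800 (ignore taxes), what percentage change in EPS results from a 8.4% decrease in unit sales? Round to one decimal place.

-22.4%

Contribution at this volume is 71,480 × R$175.09 = R$12,515,433.20.
EBIT = R$12,515,433.20 − R$7,101,300 = R$5,414,133.20.
After interest of R$719,800.00, pre-tax earnings = R$4,694,333.20.
DCL = total CM / (EBIT − I) = R$12,515,433.20 / R$4,694,333.20 = 2.6661.
%ΔEPS = DCL × %ΔSales = 2.6661 × -8.4% = -22.4%.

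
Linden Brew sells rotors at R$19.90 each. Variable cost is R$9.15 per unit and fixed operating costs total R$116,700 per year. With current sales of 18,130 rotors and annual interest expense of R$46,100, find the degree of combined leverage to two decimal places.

6.07

Contribution at this volume is 18,130 × R$10.75 = R$194,897.50.
Operating income = contribution − fixed costs = R$194,897.50 − R$116,700 = R$78,197.50. Interest = R$46,100.00, so EBIT − I = R$32,097.50.
DCL = contribution ÷ (EBIT − I) = R$194,897.50 ÷ R$32,097.50 = 6.0720.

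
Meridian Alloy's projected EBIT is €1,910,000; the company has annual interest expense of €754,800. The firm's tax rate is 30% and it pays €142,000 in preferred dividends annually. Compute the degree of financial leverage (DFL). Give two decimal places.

Annual interest charges come to €754,800.00.
Preferred dividends grossed up pre-tax: €142,000 / (1 − 0.30) = €202,857.14.
DFL = EBIT ÷ [EBIT − I − D_p/(1−t)] = €1,910,000 ÷ [€1,910,000 − €754,800.00 − €202,857.14] = €1,910,000 ÷ €952,342.86 = 2.0056.

2.01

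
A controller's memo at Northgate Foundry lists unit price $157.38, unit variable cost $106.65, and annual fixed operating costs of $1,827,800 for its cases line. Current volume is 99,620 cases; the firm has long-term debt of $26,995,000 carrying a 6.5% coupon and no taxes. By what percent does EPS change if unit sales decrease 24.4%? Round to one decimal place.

Total contribution margin = 99,620 × $50.73 = $5,053,722.60.
EBIT = $5,053,722.60 − $1,827,800 = $3,225,922.60.
Interest = $1,754,675.00, so EBIT − I = $1,471,247.60.
DCL = total CM / (EBIT − I) = $5,053,722.60 / $1,471,247.60 = 3.4350.
%ΔEPS = DCL × %ΔSales = 3.4350 × -24.4% = -83.8%.

-83.8%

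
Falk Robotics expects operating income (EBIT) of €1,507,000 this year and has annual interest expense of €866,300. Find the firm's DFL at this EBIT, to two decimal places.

2.35

Interest = €866,300.00.
DFL = EBIT ÷ (EBIT − I) = €1,507,000 ÷ (€1,507,000 − €866,300.00) = €1,507,000 ÷ €640,700.00 = 2.3521.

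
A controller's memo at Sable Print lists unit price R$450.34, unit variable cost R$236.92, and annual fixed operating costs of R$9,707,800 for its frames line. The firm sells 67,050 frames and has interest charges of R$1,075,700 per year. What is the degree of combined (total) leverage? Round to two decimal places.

Contribution at this volume is 67,050 × R$213.42 = R$14,309,811.00.
Subtracting fixed costs: EBIT = R$14,309,811.00 − R$9,707,800 = R$4,602,011.00. Interest = R$1,075,700.00.
DOL = R$14,309,811.00 ÷ R$4,602,011.00 = 3.1095; DFL = R$4,602,011.00 ÷ R$3,526,311.00 = 1.3050.
DCL = DOL × DFL = 3.1095 × 1.3050 = 4.0579.

4.06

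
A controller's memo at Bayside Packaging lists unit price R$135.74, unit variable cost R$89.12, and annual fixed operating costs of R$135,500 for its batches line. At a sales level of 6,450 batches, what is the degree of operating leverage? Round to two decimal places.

Contribution at this volume is 6,450 × R$46.62 = R$300,699.00.
Subtracting fixed costs: EBIT = R$300,699.00 − R$135,500 = R$165,199.00.
Degree of operating leverage = R$300,699.00 / R$165,199.00 = 1.8202.

1.82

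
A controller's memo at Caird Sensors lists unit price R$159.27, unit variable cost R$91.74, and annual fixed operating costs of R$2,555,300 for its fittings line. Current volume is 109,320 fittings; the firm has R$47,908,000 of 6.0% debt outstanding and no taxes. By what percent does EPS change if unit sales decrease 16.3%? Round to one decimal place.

-61.6%

Total contribution margin = 109,320 × R$67.53 = R$7,382,379.60.
EBIT = R$7,382,379.60 − R$2,555,300 = R$4,827,079.60.
After interest of R$2,874,480.00, pre-tax earnings = R$1,952,599.60.
Degree of combined leverage = contribution ÷ (EBIT − I) = R$7,382,379.60 ÷ R$1,952,599.60 = 3.7808.
%ΔEPS = DCL × %ΔSales = 3.7808 × -16.3% = -61.6%.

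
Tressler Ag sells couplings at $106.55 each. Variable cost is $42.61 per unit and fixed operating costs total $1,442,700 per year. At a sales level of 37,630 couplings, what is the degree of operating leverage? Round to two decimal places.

2.50

Contribution at this volume is 37,630 × $63.94 = $2,406,062.20.
Subtracting fixed costs: EBIT = $2,406,062.20 − $1,442,700 = $963,362.20.
So DOL = total CM / EBIT = $2,406,062.20 / $963,362.20 = 2.4976.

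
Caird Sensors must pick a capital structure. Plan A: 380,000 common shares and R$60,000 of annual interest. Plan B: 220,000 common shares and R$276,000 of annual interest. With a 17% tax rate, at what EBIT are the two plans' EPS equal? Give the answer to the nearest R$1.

R$573,000

Set EPS_A = EPS_B: (EBIT − R$60,000)(1 − 0.17) ÷ 380,000 = (EBIT − R$276,000)(1 − 0.17) ÷ 220,000.
The (1 − t) factor cancels: (EBIT − 60,000) × 220,000 = (EBIT − 276,000) × 380,000.
Solving, EBIT = (276,000·380,000 − 60,000·220,000) / (380,000 − 220,000) = 91,680,000,000 / 160,000 = 573,000.00.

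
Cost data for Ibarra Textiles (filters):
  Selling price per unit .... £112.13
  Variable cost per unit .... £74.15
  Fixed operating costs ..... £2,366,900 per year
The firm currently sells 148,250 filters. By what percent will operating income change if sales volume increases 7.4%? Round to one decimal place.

At 148,250 units, contribution = 148,250 × £37.98 = £5,630,535.00.
EBIT = £5,630,535.00 − £2,366,900 = £3,263,635.00.
So DOL = total CM / EBIT = £5,630,535.00 / £3,263,635.00 = 1.7252.
%ΔEBIT = DOL × %ΔSales = 1.7252 × +7.4% = +12.8%.

+12.8%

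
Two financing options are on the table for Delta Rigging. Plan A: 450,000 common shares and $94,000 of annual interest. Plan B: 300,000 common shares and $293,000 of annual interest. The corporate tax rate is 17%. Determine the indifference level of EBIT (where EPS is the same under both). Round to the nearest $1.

$691,000

Set EPS_A = EPS_B: (EBIT − $94,000)(1 − 0.17) ÷ 450,000 = (EBIT − $293,000)(1 − 0.17) ÷ 300,000.
Cancelling (1 − t) and cross-multiplying: 300,000·(EBIT − 94,000) = 450,000·(EBIT − 293,000).
Solving, EBIT = (293,000·450,000 − 94,000·300,000) / (450,000 − 300,000) = 103,650,000,000 / 150,000 = 691,000.00.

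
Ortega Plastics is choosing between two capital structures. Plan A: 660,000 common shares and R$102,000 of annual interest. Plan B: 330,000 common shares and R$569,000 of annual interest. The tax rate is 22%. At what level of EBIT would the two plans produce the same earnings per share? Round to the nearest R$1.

Set EPS_A = EPS_B: (EBIT − R$102,000)(1 − 0.22) ÷ 660,000 = (EBIT − R$569,000)(1 − 0.22) ÷ 330,000.
The (1 − t) factor cancels: (EBIT − 102,000) × 330,000 = (EBIT − 569,000) × 660,000.
Solving, EBIT = (569,000·660,000 − 102,000·330,000) / (660,000 − 330,000) = 341,880,000,000 / 330,000 = 1,036,000.00.

R$1,036,000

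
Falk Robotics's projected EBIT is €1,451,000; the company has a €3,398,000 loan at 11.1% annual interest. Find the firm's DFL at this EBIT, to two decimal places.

1.35

Annual interest charges come to €377,178.00.
Degree of financial leverage = EBIT / (EBIT − interest) = €1,451,000 / €1,073,822.00 = 1.3512.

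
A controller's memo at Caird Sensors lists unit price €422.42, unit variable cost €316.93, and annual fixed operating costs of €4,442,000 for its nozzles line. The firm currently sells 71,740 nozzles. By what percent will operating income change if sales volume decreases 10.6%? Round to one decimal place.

Total contribution margin = 71,740 × €105.49 = €7,567,852.60.
EBIT = €7,567,852.60 − €4,442,000 = €3,125,852.60.
So DOL = total CM / EBIT = €7,567,852.60 / €3,125,852.60 = 2.4211.
%ΔEBIT = DOL × %ΔSales = 2.4211 × -10.6% = -25.7%.

-25.7%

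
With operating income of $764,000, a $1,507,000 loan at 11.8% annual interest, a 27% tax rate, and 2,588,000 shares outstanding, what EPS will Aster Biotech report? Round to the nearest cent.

$0.17

Interest = $177,826.00, so EBT = $764,000 − $177,826.00 = $586,174.00.
After tax at 27%: net income = $586,174.00 × 0.73 = $427,907.02.
Per share: $427,907.02 / 2,588,000 shares = $0.17.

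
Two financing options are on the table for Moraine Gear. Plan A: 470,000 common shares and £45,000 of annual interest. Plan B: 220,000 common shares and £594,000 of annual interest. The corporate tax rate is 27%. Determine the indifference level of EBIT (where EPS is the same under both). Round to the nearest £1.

£1,077,120

Set EPS_A = EPS_B: (EBIT − £45,000)(1 − 0.27) ÷ 470,000 = (EBIT − £594,000)(1 − 0.27) ÷ 220,000.
Cancelling (1 − t) and cross-multiplying: 220,000·(EBIT − 45,000) = 470,000·(EBIT − 594,000).
EBIT × (470,000 − 220,000) = 594,000 × 470,000 − 45,000 × 220,000 = 269,280,000,000, so EBIT = 269,280,000,000 ÷ 250,000 = 1,077,120.00.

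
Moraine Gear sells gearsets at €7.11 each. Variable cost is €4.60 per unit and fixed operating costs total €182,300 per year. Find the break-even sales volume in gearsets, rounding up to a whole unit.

72,630 gearsets

Contribution margin per unit = €7.11 − €4.60 = €2.51.
Break-even Q = €182,300 / €2.51 = 72,629.48 → 72,630 gearsets.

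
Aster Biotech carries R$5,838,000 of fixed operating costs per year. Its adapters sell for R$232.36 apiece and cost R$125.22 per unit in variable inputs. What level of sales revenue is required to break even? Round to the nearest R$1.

R$12,661,169

Contribution margin per unit = R$232.36 − R$125.22 = R$107.14, a CM ratio of R$107.14 ÷ R$232.36 = 0.4611.
Break-even revenue = fixed costs × price ÷ CM = R$5,838,000 × R$232.36 ÷ R$107.14 = R$12,661,169.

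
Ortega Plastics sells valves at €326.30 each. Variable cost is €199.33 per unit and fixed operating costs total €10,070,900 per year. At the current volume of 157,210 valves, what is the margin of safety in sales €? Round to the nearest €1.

€25,416,433

Unit CM = price − variable cost = €326.30 − €199.33 = €126.97. Break-even units = €10,070,900 ÷ €126.97 = 79,317.16; break-even revenue = 79,317.16 × €326.30 = €25,881,189.81.
Actual sales revenue = 157,210 × €326.30 = €51,297,623.00.
Margin of safety = €51,297,623.00 − €25,881,189.81 = €25,416,433.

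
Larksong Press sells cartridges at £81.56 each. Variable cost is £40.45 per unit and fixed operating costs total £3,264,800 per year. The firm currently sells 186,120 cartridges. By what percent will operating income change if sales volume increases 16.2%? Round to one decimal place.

+28.3%

At 186,120 units, contribution = 186,120 × £41.11 = £7,651,393.20.
Operating income = contribution − fixed costs = £7,651,393.20 − £3,264,800 = £4,386,593.20.
DOL = contribution ÷ EBIT = £7,651,393.20 ÷ £4,386,593.20 = 1.7443.
%ΔEBIT = DOL × %ΔSales = 1.7443 × +16.2% = +28.3%.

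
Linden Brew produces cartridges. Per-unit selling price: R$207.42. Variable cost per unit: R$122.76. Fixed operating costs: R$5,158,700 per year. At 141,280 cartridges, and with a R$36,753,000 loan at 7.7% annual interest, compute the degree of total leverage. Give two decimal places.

Total contribution margin = 141,280 × R$84.66 = R$11,960,764.80.
Subtracting fixed costs: EBIT = R$11,960,764.80 − R$5,158,700 = R$6,802,064.80. Interest = R$2,829,981.00, so EBIT − I = R$3,972,083.80.
DCL = contribution ÷ (EBIT − I) = R$11,960,764.80 ÷ R$3,972,083.80 = 3.0112.

3.01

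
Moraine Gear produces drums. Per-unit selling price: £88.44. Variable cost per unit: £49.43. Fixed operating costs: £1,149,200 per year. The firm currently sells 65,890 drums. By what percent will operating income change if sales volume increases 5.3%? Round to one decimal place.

+9.6%

Total contribution margin = 65,890 × £39.01 = £2,570,368.90.
Subtracting fixed costs: EBIT = £2,570,368.90 − £1,149,200 = £1,421,168.90.
So DOL = total CM / EBIT = £2,570,368.90 / £1,421,168.90 = 1.8086.
Operating income changes by 1.8086 × +5.3% = +9.6%.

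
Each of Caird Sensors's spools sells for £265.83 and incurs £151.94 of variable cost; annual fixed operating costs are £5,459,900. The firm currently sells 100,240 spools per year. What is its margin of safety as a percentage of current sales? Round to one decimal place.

Unit CM = price − variable cost = £265.83 − £151.94 = £113.89. Break-even units = £5,459,900 ÷ £113.89 = 47,940.12; break-even revenue = 47,940.12 × £265.83 = £12,743,921.48.
Current sales = 100,240 × £265.83 = £26,646,799.20.
Margin of safety = (£26,646,799.20 − £12,743,921.48) ÷ £26,646,799.20 = 52.2%.

52.2%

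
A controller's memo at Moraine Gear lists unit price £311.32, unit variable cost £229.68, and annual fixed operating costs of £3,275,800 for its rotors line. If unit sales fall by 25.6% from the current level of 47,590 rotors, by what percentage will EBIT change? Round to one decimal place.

At 47,590 units, contribution = 47,590 × £81.64 = £3,885,247.60.
Subtracting fixed costs: EBIT = £3,885,247.60 − £3,275,800 = £609,447.60.
DOL = contribution ÷ EBIT = £3,885,247.60 ÷ £609,447.60 = 6.3750.
So EBIT moves 6.3750 × (-25.6%) = -163.2%.

-163.2%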